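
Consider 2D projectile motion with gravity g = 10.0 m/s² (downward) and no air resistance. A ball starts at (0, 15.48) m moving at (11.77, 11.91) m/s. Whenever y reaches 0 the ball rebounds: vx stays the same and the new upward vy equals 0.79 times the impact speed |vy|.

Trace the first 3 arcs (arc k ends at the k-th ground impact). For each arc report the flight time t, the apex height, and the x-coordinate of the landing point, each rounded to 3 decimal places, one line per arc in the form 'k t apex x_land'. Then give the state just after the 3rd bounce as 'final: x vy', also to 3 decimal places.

Arc 1: start y=15.480, vy=11.910 → t=3.316, apex=22.572, x_land=39.026, impact vy=-21.247
  bounce: vy ← 0.79·21.247 = 16.785
Arc 2: start y=0.000, vy=16.785 → t=3.357, apex=14.087, x_land=78.539, impact vy=-16.785
  bounce: vy ← 0.79·16.785 = 13.260
Arc 3: start y=0.000, vy=13.260 → t=2.652, apex=8.792, x_land=109.754, impact vy=-13.260
  bounce: vy ← 0.79·13.260 = 10.476

1 3.316 22.572 39.026
2 3.357 14.087 78.539
3 2.652 8.792 109.754
final: 109.754 10.476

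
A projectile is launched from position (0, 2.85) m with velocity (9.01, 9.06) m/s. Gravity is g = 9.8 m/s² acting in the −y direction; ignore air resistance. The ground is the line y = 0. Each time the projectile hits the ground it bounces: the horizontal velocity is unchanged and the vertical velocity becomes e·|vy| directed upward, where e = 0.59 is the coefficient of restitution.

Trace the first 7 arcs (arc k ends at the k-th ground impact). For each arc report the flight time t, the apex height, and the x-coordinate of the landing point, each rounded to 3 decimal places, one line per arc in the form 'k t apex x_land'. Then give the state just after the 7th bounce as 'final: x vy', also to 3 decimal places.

1 2.123 7.038 19.128
2 1.414 2.450 31.870
3 0.834 0.853 39.387
4 0.492 0.297 43.823
5 0.290 0.103 46.440
6 0.171 0.036 47.984
7 0.101 0.013 48.895
final: 48.895 0.292

Arc 1: start y=2.850, vy=9.060 → t=2.123, apex=7.038, x_land=19.128, impact vy=-11.745
  bounce: vy ← 0.59·11.745 = 6.930
Arc 2: start y=0.000, vy=6.930 → t=1.414, apex=2.450, x_land=31.870, impact vy=-6.930
  bounce: vy ← 0.59·6.930 = 4.088
Arc 3: start y=0.000, vy=4.088 → t=0.834, apex=0.853, x_land=39.387, impact vy=-4.088
  bounce: vy ← 0.59·4.088 = 2.412
Arc 4: start y=0.000, vy=2.412 → t=0.492, apex=0.297, x_land=43.823, impact vy=-2.412
  bounce: vy ← 0.59·2.412 = 1.423
Arc 5: start y=0.000, vy=1.423 → t=0.290, apex=0.103, x_land=46.440, impact vy=-1.423
  bounce: vy ← 0.59·1.423 = 0.840
Arc 6: start y=0.000, vy=0.840 → t=0.171, apex=0.036, x_land=47.984, impact vy=-0.840
  bounce: vy ← 0.59·0.840 = 0.495
Arc 7: start y=0.000, vy=0.495 → t=0.101, apex=0.013, x_land=48.895, impact vy=-0.495
  bounce: vy ← 0.59·0.495 = 0.292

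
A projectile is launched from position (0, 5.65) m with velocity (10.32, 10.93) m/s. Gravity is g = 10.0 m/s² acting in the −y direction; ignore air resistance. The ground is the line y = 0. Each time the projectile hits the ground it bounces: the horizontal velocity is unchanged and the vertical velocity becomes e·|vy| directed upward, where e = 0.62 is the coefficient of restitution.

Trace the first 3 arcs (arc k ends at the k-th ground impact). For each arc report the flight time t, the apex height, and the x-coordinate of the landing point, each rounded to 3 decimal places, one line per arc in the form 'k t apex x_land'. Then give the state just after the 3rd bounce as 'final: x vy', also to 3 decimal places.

Arc 1: start y=5.650, vy=10.930 → t=2.618, apex=11.623, x_land=27.014, impact vy=-15.247
  bounce: vy ← 0.62·15.247 = 9.453
Arc 2: start y=0.000, vy=9.453 → t=1.891, apex=4.468, x_land=46.525, impact vy=-9.453
  bounce: vy ← 0.62·9.453 = 5.861
Arc 3: start y=0.000, vy=5.861 → t=1.172, apex=1.717, x_land=58.622, impact vy=-5.861
  bounce: vy ← 0.62·5.861 = 3.634

1 2.618 11.623 27.014
2 1.891 4.468 46.525
3 1.172 1.717 58.622
final: 58.622 3.634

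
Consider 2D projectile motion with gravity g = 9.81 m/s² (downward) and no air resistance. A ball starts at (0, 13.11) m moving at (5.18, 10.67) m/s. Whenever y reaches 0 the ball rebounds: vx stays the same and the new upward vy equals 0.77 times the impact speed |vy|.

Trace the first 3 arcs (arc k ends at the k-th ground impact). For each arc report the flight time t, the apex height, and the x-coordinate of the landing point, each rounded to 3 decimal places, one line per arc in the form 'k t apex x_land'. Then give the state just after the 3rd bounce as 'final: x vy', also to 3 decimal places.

1 3.051 18.913 15.806
2 3.024 11.213 31.470
3 2.328 6.648 43.531
final: 43.531 8.794

Arc 1: start y=13.110, vy=10.670 → t=3.051, apex=18.913, x_land=15.806, impact vy=-19.263
  bounce: vy ← 0.77·19.263 = 14.833
Arc 2: start y=0.000, vy=14.833 → t=3.024, apex=11.213, x_land=31.470, impact vy=-14.833
  bounce: vy ← 0.77·14.833 = 11.421
Arc 3: start y=0.000, vy=11.421 → t=2.328, apex=6.648, x_land=43.531, impact vy=-11.421
  bounce: vy ← 0.77·11.421 = 8.794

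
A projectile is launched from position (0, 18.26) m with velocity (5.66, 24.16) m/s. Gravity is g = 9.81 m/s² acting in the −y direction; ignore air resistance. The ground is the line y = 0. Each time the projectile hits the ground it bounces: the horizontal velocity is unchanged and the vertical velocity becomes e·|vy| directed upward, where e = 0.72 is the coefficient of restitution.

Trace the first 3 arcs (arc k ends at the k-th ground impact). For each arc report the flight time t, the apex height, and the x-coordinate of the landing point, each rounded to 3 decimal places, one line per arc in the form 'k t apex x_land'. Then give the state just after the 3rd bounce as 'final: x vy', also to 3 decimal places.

Arc 1: start y=18.260, vy=24.160 → t=5.591, apex=48.011, x_land=31.647, impact vy=-30.691
  bounce: vy ← 0.72·30.691 = 22.098
Arc 2: start y=0.000, vy=22.098 → t=4.505, apex=24.889, x_land=57.147, impact vy=-22.098
  bounce: vy ← 0.72·22.098 = 15.910
Arc 3: start y=0.000, vy=15.910 → t=3.244, apex=12.902, x_land=75.506, impact vy=-15.910
  bounce: vy ← 0.72·15.910 = 11.456

1 5.591 48.011 31.647
2 4.505 24.889 57.147
3 3.244 12.902 75.506
final: 75.506 11.456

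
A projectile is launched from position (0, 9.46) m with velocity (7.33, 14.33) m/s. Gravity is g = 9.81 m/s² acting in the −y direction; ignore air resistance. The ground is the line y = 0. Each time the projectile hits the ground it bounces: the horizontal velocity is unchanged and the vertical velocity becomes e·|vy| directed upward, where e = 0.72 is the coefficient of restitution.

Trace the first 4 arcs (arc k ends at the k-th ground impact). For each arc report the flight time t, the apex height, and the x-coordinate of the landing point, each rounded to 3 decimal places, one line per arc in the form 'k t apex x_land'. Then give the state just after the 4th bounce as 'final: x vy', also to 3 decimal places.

Arc 1: start y=9.460, vy=14.330 → t=3.476, apex=19.926, x_land=25.481, impact vy=-19.773
  bounce: vy ← 0.72·19.773 = 14.236
Arc 2: start y=0.000, vy=14.236 → t=2.902, apex=10.330, x_land=46.756, impact vy=-14.236
  bounce: vy ← 0.72·14.236 = 10.250
Arc 3: start y=0.000, vy=10.250 → t=2.090, apex=5.355, x_land=62.074, impact vy=-10.250
  bounce: vy ← 0.72·10.250 = 7.380
Arc 4: start y=0.000, vy=7.380 → t=1.505, apex=2.776, x_land=73.102, impact vy=-7.380
  bounce: vy ← 0.72·7.380 = 5.314

1 3.476 19.926 25.481
2 2.902 10.330 46.756
3 2.090 5.355 62.074
4 1.505 2.776 73.102
final: 73.102 5.314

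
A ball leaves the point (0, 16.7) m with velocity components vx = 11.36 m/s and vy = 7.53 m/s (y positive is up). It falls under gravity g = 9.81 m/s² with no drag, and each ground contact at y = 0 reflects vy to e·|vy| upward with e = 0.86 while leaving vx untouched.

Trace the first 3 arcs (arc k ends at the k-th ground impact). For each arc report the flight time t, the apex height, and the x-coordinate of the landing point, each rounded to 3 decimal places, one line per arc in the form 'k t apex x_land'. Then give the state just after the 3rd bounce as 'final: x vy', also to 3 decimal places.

Arc 1: start y=16.700, vy=7.530 → t=2.766, apex=19.590, x_land=31.422, impact vy=-19.605
  bounce: vy ← 0.86·19.605 = 16.860
Arc 2: start y=0.000, vy=16.860 → t=3.437, apex=14.489, x_land=70.471, impact vy=-16.860
  bounce: vy ← 0.86·16.860 = 14.500
Arc 3: start y=0.000, vy=14.500 → t=2.956, apex=10.716, x_land=104.052, impact vy=-14.500
  bounce: vy ← 0.86·14.500 = 12.470

1 2.766 19.590 31.422
2 3.437 14.489 70.471
3 2.956 10.716 104.052
final: 104.052 12.470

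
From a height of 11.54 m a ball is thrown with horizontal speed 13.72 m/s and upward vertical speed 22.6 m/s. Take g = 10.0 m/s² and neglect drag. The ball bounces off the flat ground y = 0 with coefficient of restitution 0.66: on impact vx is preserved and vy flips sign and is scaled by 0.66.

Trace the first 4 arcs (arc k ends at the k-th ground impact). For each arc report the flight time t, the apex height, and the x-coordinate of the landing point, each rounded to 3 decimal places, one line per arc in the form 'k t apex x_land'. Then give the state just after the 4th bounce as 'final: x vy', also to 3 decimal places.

Arc 1: start y=11.540, vy=22.600 → t=4.983, apex=37.078, x_land=68.369, impact vy=-27.232
  bounce: vy ← 0.66·27.232 = 17.973
Arc 2: start y=0.000, vy=17.973 → t=3.595, apex=16.151, x_land=117.686, impact vy=-17.973
  bounce: vy ← 0.66·17.973 = 11.862
Arc 3: start y=0.000, vy=11.862 → t=2.372, apex=7.035, x_land=150.236, impact vy=-11.862
  bounce: vy ← 0.66·11.862 = 7.829
Arc 4: start y=0.000, vy=7.829 → t=1.566, apex=3.065, x_land=171.719, impact vy=-7.829
  bounce: vy ← 0.66·7.829 = 5.167

1 4.983 37.078 68.369
2 3.595 16.151 117.686
3 2.372 7.035 150.236
4 1.566 3.065 171.719
final: 171.719 5.167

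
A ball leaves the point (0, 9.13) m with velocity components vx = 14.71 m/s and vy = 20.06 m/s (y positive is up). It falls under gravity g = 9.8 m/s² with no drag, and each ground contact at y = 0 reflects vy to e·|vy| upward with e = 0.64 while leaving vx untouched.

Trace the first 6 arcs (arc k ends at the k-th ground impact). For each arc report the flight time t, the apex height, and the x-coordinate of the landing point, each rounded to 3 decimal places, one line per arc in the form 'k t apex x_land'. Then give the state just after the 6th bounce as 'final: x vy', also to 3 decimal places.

1 4.507 29.661 66.302
2 3.149 12.149 112.627
3 2.016 4.976 142.275
4 1.290 2.038 161.250
5 0.826 0.835 173.394
6 0.528 0.342 181.166
final: 181.166 1.657

Arc 1: start y=9.130, vy=20.060 → t=4.507, apex=29.661, x_land=66.302, impact vy=-24.111
  bounce: vy ← 0.64·24.111 = 15.431
Arc 2: start y=0.000, vy=15.431 → t=3.149, apex=12.149, x_land=112.627, impact vy=-15.431
  bounce: vy ← 0.64·15.431 = 9.876
Arc 3: start y=0.000, vy=9.876 → t=2.016, apex=4.976, x_land=142.275, impact vy=-9.876
  bounce: vy ← 0.64·9.876 = 6.321
Arc 4: start y=0.000, vy=6.321 → t=1.290, apex=2.038, x_land=161.250, impact vy=-6.321
  bounce: vy ← 0.64·6.321 = 4.045
Arc 5: start y=0.000, vy=4.045 → t=0.826, apex=0.835, x_land=173.394, impact vy=-4.045
  bounce: vy ← 0.64·4.045 = 2.589
Arc 6: start y=0.000, vy=2.589 → t=0.528, apex=0.342, x_land=181.166, impact vy=-2.589
  bounce: vy ← 0.64·2.589 = 1.657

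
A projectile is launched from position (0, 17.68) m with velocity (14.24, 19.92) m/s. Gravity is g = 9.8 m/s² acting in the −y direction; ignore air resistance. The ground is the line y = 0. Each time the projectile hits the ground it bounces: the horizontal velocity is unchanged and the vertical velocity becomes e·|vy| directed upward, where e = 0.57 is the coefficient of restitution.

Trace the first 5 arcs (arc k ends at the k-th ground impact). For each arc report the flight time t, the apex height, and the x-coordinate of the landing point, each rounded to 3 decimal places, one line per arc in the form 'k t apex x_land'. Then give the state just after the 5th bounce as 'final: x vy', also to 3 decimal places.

1 4.815 37.925 68.561
2 3.172 12.322 113.724
3 1.808 4.003 139.467
4 1.030 1.301 154.140
5 0.587 0.423 162.504
final: 162.504 1.640

Arc 1: start y=17.680, vy=19.920 → t=4.815, apex=37.925, x_land=68.561, impact vy=-27.264
  bounce: vy ← 0.57·27.264 = 15.541
Arc 2: start y=0.000, vy=15.541 → t=3.172, apex=12.322, x_land=113.724, impact vy=-15.541
  bounce: vy ← 0.57·15.541 = 8.858
Arc 3: start y=0.000, vy=8.858 → t=1.808, apex=4.003, x_land=139.467, impact vy=-8.858
  bounce: vy ← 0.57·8.858 = 5.049
Arc 4: start y=0.000, vy=5.049 → t=1.030, apex=1.301, x_land=154.140, impact vy=-5.049
  bounce: vy ← 0.57·5.049 = 2.878
Arc 5: start y=0.000, vy=2.878 → t=0.587, apex=0.423, x_land=162.504, impact vy=-2.878
  bounce: vy ← 0.57·2.878 = 1.640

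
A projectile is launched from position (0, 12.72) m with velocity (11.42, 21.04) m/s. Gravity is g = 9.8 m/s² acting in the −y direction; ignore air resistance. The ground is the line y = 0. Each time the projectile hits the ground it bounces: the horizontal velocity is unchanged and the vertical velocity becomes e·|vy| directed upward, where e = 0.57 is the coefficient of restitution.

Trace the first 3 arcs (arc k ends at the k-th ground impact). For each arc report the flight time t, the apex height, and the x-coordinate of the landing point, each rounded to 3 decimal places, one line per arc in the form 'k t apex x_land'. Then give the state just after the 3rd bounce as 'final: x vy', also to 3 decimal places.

1 4.831 35.306 55.172
2 3.060 11.471 90.118
3 1.744 3.727 110.037
final: 110.037 4.872

Arc 1: start y=12.720, vy=21.040 → t=4.831, apex=35.306, x_land=55.172, impact vy=-26.306
  bounce: vy ← 0.57·26.306 = 14.994
Arc 2: start y=0.000, vy=14.994 → t=3.060, apex=11.471, x_land=90.118, impact vy=-14.994
  bounce: vy ← 0.57·14.994 = 8.547
Arc 3: start y=0.000, vy=8.547 → t=1.744, apex=3.727, x_land=110.037, impact vy=-8.547
  bounce: vy ← 0.57·8.547 = 4.872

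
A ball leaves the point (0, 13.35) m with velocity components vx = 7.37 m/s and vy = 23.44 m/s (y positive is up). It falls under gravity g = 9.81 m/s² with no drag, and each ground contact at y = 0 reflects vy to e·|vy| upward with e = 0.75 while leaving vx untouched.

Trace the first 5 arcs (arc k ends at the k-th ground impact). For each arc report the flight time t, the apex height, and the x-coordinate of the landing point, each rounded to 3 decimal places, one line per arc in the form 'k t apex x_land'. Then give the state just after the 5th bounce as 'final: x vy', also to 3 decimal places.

1 5.293 41.354 39.009
2 4.355 23.261 71.109
3 3.267 13.085 95.183
4 2.450 7.360 113.239
5 1.837 4.140 126.781
final: 126.781 6.759

Arc 1: start y=13.350, vy=23.440 → t=5.293, apex=41.354, x_land=39.009, impact vy=-28.484
  bounce: vy ← 0.75·28.484 = 21.363
Arc 2: start y=0.000, vy=21.363 → t=4.355, apex=23.261, x_land=71.109, impact vy=-21.363
  bounce: vy ← 0.75·21.363 = 16.022
Arc 3: start y=0.000, vy=16.022 → t=3.267, apex=13.085, x_land=95.183, impact vy=-16.022
  bounce: vy ← 0.75·16.022 = 12.017
Arc 4: start y=0.000, vy=12.017 → t=2.450, apex=7.360, x_land=113.239, impact vy=-12.017
  bounce: vy ← 0.75·12.017 = 9.013
Arc 5: start y=0.000, vy=9.013 → t=1.837, apex=4.140, x_land=126.781, impact vy=-9.013
  bounce: vy ← 0.75·9.013 = 6.759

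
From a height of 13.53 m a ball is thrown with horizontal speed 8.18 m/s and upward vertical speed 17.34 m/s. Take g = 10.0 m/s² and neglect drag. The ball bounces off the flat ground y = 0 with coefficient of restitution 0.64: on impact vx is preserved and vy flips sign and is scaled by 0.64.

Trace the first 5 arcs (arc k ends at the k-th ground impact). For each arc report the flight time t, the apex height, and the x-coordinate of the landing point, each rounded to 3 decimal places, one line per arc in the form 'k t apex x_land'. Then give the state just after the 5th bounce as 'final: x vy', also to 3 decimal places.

1 4.124 28.564 33.735
2 3.059 11.700 58.761
3 1.958 4.792 74.778
4 1.253 1.963 85.028
5 0.802 0.804 91.588
final: 91.588 2.566

Arc 1: start y=13.530, vy=17.340 → t=4.124, apex=28.564, x_land=33.735, impact vy=-23.901
  bounce: vy ← 0.64·23.901 = 15.297
Arc 2: start y=0.000, vy=15.297 → t=3.059, apex=11.700, x_land=58.761, impact vy=-15.297
  bounce: vy ← 0.64·15.297 = 9.790
Arc 3: start y=0.000, vy=9.790 → t=1.958, apex=4.792, x_land=74.778, impact vy=-9.790
  bounce: vy ← 0.64·9.790 = 6.266
Arc 4: start y=0.000, vy=6.266 → t=1.253, apex=1.963, x_land=85.028, impact vy=-6.266
  bounce: vy ← 0.64·6.266 = 4.010
Arc 5: start y=0.000, vy=4.010 → t=0.802, apex=0.804, x_land=91.588, impact vy=-4.010
  bounce: vy ← 0.64·4.010 = 2.566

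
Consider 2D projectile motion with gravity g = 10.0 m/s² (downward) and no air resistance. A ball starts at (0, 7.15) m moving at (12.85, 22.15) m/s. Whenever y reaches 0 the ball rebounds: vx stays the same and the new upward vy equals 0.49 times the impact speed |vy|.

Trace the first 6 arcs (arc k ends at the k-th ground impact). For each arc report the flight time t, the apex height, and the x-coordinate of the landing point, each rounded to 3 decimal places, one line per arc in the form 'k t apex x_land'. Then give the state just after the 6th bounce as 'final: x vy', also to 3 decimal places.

1 4.732 31.681 60.809
2 2.467 7.607 92.508
3 1.209 1.826 108.040
4 0.592 0.439 115.651
5 0.290 0.105 119.380
6 0.142 0.025 121.208
final: 121.208 0.348

Arc 1: start y=7.150, vy=22.150 → t=4.732, apex=31.681, x_land=60.809, impact vy=-25.172
  bounce: vy ← 0.49·25.172 = 12.334
Arc 2: start y=0.000, vy=12.334 → t=2.467, apex=7.607, x_land=92.508, impact vy=-12.334
  bounce: vy ← 0.49·12.334 = 6.044
Arc 3: start y=0.000, vy=6.044 → t=1.209, apex=1.826, x_land=108.040, impact vy=-6.044
  bounce: vy ← 0.49·6.044 = 2.961
Arc 4: start y=0.000, vy=2.961 → t=0.592, apex=0.439, x_land=115.651, impact vy=-2.961
  bounce: vy ← 0.49·2.961 = 1.451
Arc 5: start y=0.000, vy=1.451 → t=0.290, apex=0.105, x_land=119.380, impact vy=-1.451
  bounce: vy ← 0.49·1.451 = 0.711
Arc 6: start y=0.000, vy=0.711 → t=0.142, apex=0.025, x_land=121.208, impact vy=-0.711
  bounce: vy ← 0.49·0.711 = 0.348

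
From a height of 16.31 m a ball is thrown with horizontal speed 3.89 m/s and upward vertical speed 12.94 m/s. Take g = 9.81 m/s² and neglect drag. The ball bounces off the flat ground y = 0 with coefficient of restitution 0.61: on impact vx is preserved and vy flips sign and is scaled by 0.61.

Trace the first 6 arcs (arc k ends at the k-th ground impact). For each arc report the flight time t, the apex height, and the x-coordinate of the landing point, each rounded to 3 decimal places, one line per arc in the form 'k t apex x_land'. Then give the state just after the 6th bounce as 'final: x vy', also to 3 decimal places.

1 3.570 24.844 13.886
2 2.746 9.245 24.567
3 1.675 3.440 31.082
4 1.022 1.280 35.056
5 0.623 0.476 37.481
6 0.380 0.177 38.959
final: 38.959 1.137

Arc 1: start y=16.310, vy=12.940 → t=3.570, apex=24.844, x_land=13.886, impact vy=-22.078
  bounce: vy ← 0.61·22.078 = 13.468
Arc 2: start y=0.000, vy=13.468 → t=2.746, apex=9.245, x_land=24.567, impact vy=-13.468
  bounce: vy ← 0.61·13.468 = 8.215
Arc 3: start y=0.000, vy=8.215 → t=1.675, apex=3.440, x_land=31.082, impact vy=-8.215
  bounce: vy ← 0.61·8.215 = 5.011
Arc 4: start y=0.000, vy=5.011 → t=1.022, apex=1.280, x_land=35.056, impact vy=-5.011
  bounce: vy ← 0.61·5.011 = 3.057
Arc 5: start y=0.000, vy=3.057 → t=0.623, apex=0.476, x_land=37.481, impact vy=-3.057
  bounce: vy ← 0.61·3.057 = 1.865
Arc 6: start y=0.000, vy=1.865 → t=0.380, apex=0.177, x_land=38.959, impact vy=-1.865
  bounce: vy ← 0.61·1.865 = 1.137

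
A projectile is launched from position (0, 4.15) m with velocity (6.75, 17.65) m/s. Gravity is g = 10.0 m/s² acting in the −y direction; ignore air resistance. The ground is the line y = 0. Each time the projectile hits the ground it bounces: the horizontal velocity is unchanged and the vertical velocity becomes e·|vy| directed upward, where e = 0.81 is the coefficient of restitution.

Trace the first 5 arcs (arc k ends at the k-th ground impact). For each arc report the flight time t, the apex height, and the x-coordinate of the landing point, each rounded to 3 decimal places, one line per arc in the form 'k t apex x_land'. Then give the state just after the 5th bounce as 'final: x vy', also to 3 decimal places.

Arc 1: start y=4.150, vy=17.650 → t=3.751, apex=19.726, x_land=25.321, impact vy=-19.863
  bounce: vy ← 0.81·19.863 = 16.089
Arc 2: start y=0.000, vy=16.089 → t=3.218, apex=12.942, x_land=47.041, impact vy=-16.089
  bounce: vy ← 0.81·16.089 = 13.032
Arc 3: start y=0.000, vy=13.032 → t=2.606, apex=8.491, x_land=64.634, impact vy=-13.032
  bounce: vy ← 0.81·13.032 = 10.556
Arc 4: start y=0.000, vy=10.556 → t=2.111, apex=5.571, x_land=78.884, impact vy=-10.556
  bounce: vy ← 0.81·10.556 = 8.550
Arc 5: start y=0.000, vy=8.550 → t=1.710, apex=3.655, x_land=90.427, impact vy=-8.550
  bounce: vy ← 0.81·8.550 = 6.926

1 3.751 19.726 25.321
2 3.218 12.942 47.041
3 2.606 8.491 64.634
4 2.111 5.571 78.884
5 1.710 3.655 90.427
final: 90.427 6.926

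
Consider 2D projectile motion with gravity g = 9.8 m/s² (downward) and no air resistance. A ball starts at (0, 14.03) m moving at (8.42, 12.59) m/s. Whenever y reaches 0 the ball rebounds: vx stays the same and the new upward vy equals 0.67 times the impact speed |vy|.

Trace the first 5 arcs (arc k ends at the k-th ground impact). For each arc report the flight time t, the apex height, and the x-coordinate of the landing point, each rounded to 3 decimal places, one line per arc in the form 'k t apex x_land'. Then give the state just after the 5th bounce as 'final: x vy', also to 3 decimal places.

Arc 1: start y=14.030, vy=12.590 → t=3.409, apex=22.117, x_land=28.706, impact vy=-20.821
  bounce: vy ← 0.67·20.821 = 13.950
Arc 2: start y=0.000, vy=13.950 → t=2.847, apex=9.928, x_land=52.677, impact vy=-13.950
  bounce: vy ← 0.67·13.950 = 9.346
Arc 3: start y=0.000, vy=9.346 → t=1.907, apex=4.457, x_land=68.737, impact vy=-9.346
  bounce: vy ← 0.67·9.346 = 6.262
Arc 4: start y=0.000, vy=6.262 → t=1.278, apex=2.001, x_land=79.498, impact vy=-6.262
  bounce: vy ← 0.67·6.262 = 4.196
Arc 5: start y=0.000, vy=4.196 → t=0.856, apex=0.898, x_land=86.707, impact vy=-4.196
  bounce: vy ← 0.67·4.196 = 2.811

1 3.409 22.117 28.706
2 2.847 9.928 52.677
3 1.907 4.457 68.737
4 1.278 2.001 79.498
5 0.856 0.898 86.707
final: 86.707 2.811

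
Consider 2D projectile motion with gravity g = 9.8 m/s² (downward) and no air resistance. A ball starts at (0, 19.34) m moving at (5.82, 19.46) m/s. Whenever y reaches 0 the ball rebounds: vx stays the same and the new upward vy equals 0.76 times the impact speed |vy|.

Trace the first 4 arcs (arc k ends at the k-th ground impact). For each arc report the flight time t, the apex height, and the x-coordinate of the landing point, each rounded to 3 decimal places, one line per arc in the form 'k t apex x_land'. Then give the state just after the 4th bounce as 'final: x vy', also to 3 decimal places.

1 4.795 38.661 27.905
2 4.270 22.331 52.754
3 3.245 12.898 71.639
4 2.466 7.450 85.991
final: 85.991 9.184

Arc 1: start y=19.340, vy=19.460 → t=4.795, apex=38.661, x_land=27.905, impact vy=-27.527
  bounce: vy ← 0.76·27.527 = 20.921
Arc 2: start y=0.000, vy=20.921 → t=4.270, apex=22.331, x_land=52.754, impact vy=-20.921
  bounce: vy ← 0.76·20.921 = 15.900
Arc 3: start y=0.000, vy=15.900 → t=3.245, apex=12.898, x_land=71.639, impact vy=-15.900
  bounce: vy ← 0.76·15.900 = 12.084
Arc 4: start y=0.000, vy=12.084 → t=2.466, apex=7.450, x_land=85.991, impact vy=-12.084
  bounce: vy ← 0.76·12.084 = 9.184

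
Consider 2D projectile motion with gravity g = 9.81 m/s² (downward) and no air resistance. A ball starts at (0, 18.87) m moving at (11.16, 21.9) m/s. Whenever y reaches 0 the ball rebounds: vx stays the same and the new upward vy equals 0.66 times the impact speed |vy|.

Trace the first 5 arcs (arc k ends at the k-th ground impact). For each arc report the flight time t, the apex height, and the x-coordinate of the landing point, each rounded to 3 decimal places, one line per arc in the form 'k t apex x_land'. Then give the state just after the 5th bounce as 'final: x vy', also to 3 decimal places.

1 5.204 43.315 58.078
2 3.923 18.868 101.854
3 2.589 8.219 130.746
4 1.709 3.580 149.815
5 1.128 1.560 162.400
final: 162.400 3.651

Arc 1: start y=18.870, vy=21.900 → t=5.204, apex=43.315, x_land=58.078, impact vy=-29.152
  bounce: vy ← 0.66·29.152 = 19.240
Arc 2: start y=0.000, vy=19.240 → t=3.923, apex=18.868, x_land=101.854, impact vy=-19.240
  bounce: vy ← 0.66·19.240 = 12.699
Arc 3: start y=0.000, vy=12.699 → t=2.589, apex=8.219, x_land=130.746, impact vy=-12.699
  bounce: vy ← 0.66·12.699 = 8.381
Arc 4: start y=0.000, vy=8.381 → t=1.709, apex=3.580, x_land=149.815, impact vy=-8.381
  bounce: vy ← 0.66·8.381 = 5.532
Arc 5: start y=0.000, vy=5.532 → t=1.128, apex=1.560, x_land=162.400, impact vy=-5.532
  bounce: vy ← 0.66·5.532 = 3.651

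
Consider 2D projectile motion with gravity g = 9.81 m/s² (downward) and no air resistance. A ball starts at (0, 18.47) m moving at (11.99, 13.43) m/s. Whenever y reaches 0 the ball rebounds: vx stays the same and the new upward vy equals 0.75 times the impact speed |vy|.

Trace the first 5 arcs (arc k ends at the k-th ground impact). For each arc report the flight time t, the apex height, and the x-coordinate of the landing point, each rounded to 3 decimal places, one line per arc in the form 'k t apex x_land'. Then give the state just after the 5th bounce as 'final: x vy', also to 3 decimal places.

1 3.744 27.663 44.888
2 3.562 15.560 87.599
3 2.672 8.753 119.633
4 2.004 4.923 143.658
5 1.503 2.769 161.676
final: 161.676 5.528

Arc 1: start y=18.470, vy=13.430 → t=3.744, apex=27.663, x_land=44.888, impact vy=-23.297
  bounce: vy ← 0.75·23.297 = 17.473
Arc 2: start y=0.000, vy=17.473 → t=3.562, apex=15.560, x_land=87.599, impact vy=-17.473
  bounce: vy ← 0.75·17.473 = 13.105
Arc 3: start y=0.000, vy=13.105 → t=2.672, apex=8.753, x_land=119.633, impact vy=-13.105
  bounce: vy ← 0.75·13.105 = 9.828
Arc 4: start y=0.000, vy=9.828 → t=2.004, apex=4.923, x_land=143.658, impact vy=-9.828
  bounce: vy ← 0.75·9.828 = 7.371
Arc 5: start y=0.000, vy=7.371 → t=1.503, apex=2.769, x_land=161.676, impact vy=-7.371
  bounce: vy ← 0.75·7.371 = 5.528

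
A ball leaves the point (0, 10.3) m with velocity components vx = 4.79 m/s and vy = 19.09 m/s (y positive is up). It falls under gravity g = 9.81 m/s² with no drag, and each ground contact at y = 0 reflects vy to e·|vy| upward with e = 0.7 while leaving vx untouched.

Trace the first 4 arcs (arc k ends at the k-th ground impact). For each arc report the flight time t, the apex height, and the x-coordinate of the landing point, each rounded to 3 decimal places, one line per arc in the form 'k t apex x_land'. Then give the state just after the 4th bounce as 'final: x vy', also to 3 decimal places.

1 4.372 28.874 20.943
2 3.397 14.148 37.213
3 2.378 6.933 48.603
4 1.664 3.397 56.575
final: 56.575 5.715

Arc 1: start y=10.300, vy=19.090 → t=4.372, apex=28.874, x_land=20.943, impact vy=-23.802
  bounce: vy ← 0.7·23.802 = 16.661
Arc 2: start y=0.000, vy=16.661 → t=3.397, apex=14.148, x_land=37.213, impact vy=-16.661
  bounce: vy ← 0.7·16.661 = 11.663
Arc 3: start y=0.000, vy=11.663 → t=2.378, apex=6.933, x_land=48.603, impact vy=-11.663
  bounce: vy ← 0.7·11.663 = 8.164
Arc 4: start y=0.000, vy=8.164 → t=1.664, apex=3.397, x_land=56.575, impact vy=-8.164
  bounce: vy ← 0.7·8.164 = 5.715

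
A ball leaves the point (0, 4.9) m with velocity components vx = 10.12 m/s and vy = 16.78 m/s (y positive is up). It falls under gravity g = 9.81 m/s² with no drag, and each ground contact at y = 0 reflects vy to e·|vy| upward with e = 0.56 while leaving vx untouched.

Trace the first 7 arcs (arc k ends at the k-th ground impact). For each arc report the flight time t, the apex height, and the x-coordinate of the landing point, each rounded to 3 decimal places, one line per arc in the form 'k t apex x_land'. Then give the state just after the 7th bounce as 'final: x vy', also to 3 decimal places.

1 3.692 19.251 37.359
2 2.219 6.037 59.814
3 1.243 1.893 72.388
4 0.696 0.594 79.430
5 0.390 0.186 83.374
6 0.218 0.058 85.582
7 0.122 0.018 86.818
final: 86.818 0.336

Arc 1: start y=4.900, vy=16.780 → t=3.692, apex=19.251, x_land=37.359, impact vy=-19.435
  bounce: vy ← 0.56·19.435 = 10.883
Arc 2: start y=0.000, vy=10.883 → t=2.219, apex=6.037, x_land=59.814, impact vy=-10.883
  bounce: vy ← 0.56·10.883 = 6.095
Arc 3: start y=0.000, vy=6.095 → t=1.243, apex=1.893, x_land=72.388, impact vy=-6.095
  bounce: vy ← 0.56·6.095 = 3.413
Arc 4: start y=0.000, vy=3.413 → t=0.696, apex=0.594, x_land=79.430, impact vy=-3.413
  bounce: vy ← 0.56·3.413 = 1.911
Arc 5: start y=0.000, vy=1.911 → t=0.390, apex=0.186, x_land=83.374, impact vy=-1.911
  bounce: vy ← 0.56·1.911 = 1.070
Arc 6: start y=0.000, vy=1.070 → t=0.218, apex=0.058, x_land=85.582, impact vy=-1.070
  bounce: vy ← 0.56·1.070 = 0.599
Arc 7: start y=0.000, vy=0.599 → t=0.122, apex=0.018, x_land=86.818, impact vy=-0.599
  bounce: vy ← 0.56·0.599 = 0.336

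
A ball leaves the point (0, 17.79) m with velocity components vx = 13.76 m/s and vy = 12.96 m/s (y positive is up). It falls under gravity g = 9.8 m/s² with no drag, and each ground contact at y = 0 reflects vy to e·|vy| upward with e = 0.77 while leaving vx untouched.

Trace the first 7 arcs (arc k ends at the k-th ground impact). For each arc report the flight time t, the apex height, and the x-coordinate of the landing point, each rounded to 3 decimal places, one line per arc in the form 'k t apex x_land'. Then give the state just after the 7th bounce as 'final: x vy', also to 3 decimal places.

1 3.642 26.359 50.111
2 3.572 15.629 99.260
3 2.750 9.266 137.104
4 2.118 5.494 166.244
5 1.631 3.257 188.682
6 1.256 1.931 205.959
7 0.967 1.145 219.263
final: 219.263 3.648

Arc 1: start y=17.790, vy=12.960 → t=3.642, apex=26.359, x_land=50.111, impact vy=-22.730
  bounce: vy ← 0.77·22.730 = 17.502
Arc 2: start y=0.000, vy=17.502 → t=3.572, apex=15.629, x_land=99.260, impact vy=-17.502
  bounce: vy ← 0.77·17.502 = 13.477
Arc 3: start y=0.000, vy=13.477 → t=2.750, apex=9.266, x_land=137.104, impact vy=-13.477
  bounce: vy ← 0.77·13.477 = 10.377
Arc 4: start y=0.000, vy=10.377 → t=2.118, apex=5.494, x_land=166.244, impact vy=-10.377
  bounce: vy ← 0.77·10.377 = 7.990
Arc 5: start y=0.000, vy=7.990 → t=1.631, apex=3.257, x_land=188.682, impact vy=-7.990
  bounce: vy ← 0.77·7.990 = 6.152
Arc 6: start y=0.000, vy=6.152 → t=1.256, apex=1.931, x_land=205.959, impact vy=-6.152
  bounce: vy ← 0.77·6.152 = 4.737
Arc 7: start y=0.000, vy=4.737 → t=0.967, apex=1.145, x_land=219.263, impact vy=-4.737
  bounce: vy ← 0.77·4.737 = 3.648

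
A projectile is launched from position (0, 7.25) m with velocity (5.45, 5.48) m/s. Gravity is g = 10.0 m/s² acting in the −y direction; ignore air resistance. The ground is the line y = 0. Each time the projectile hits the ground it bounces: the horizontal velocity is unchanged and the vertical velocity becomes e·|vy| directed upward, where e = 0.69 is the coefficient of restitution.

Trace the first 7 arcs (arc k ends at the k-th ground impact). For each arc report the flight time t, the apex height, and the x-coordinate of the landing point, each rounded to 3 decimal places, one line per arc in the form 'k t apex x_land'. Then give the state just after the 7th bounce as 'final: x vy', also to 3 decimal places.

1 1.871 8.752 10.197
2 1.826 4.167 20.147
3 1.260 1.984 27.013
4 0.869 0.944 31.750
5 0.600 0.450 35.019
6 0.414 0.214 37.274
7 0.286 0.102 38.830
final: 38.830 0.985

Arc 1: start y=7.250, vy=5.480 → t=1.871, apex=8.752, x_land=10.197, impact vy=-13.230
  bounce: vy ← 0.69·13.230 = 9.129
Arc 2: start y=0.000, vy=9.129 → t=1.826, apex=4.167, x_land=20.147, impact vy=-9.129
  bounce: vy ← 0.69·9.129 = 6.299
Arc 3: start y=0.000, vy=6.299 → t=1.260, apex=1.984, x_land=27.013, impact vy=-6.299
  bounce: vy ← 0.69·6.299 = 4.346
Arc 4: start y=0.000, vy=4.346 → t=0.869, apex=0.944, x_land=31.750, impact vy=-4.346
  bounce: vy ← 0.69·4.346 = 2.999
Arc 5: start y=0.000, vy=2.999 → t=0.600, apex=0.450, x_land=35.019, impact vy=-2.999
  bounce: vy ← 0.69·2.999 = 2.069
Arc 6: start y=0.000, vy=2.069 → t=0.414, apex=0.214, x_land=37.274, impact vy=-2.069
  bounce: vy ← 0.69·2.069 = 1.428
Arc 7: start y=0.000, vy=1.428 → t=0.286, apex=0.102, x_land=38.830, impact vy=-1.428
  bounce: vy ← 0.69·1.428 = 0.985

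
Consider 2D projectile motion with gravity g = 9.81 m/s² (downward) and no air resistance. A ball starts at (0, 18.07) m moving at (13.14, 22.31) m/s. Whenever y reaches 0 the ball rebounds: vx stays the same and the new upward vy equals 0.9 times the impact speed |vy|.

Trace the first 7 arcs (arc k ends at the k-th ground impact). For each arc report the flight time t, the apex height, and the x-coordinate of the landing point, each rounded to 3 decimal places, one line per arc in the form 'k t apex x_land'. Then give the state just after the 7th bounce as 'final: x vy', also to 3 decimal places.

Arc 1: start y=18.070, vy=22.310 → t=5.250, apex=43.439, x_land=68.987, impact vy=-29.194
  bounce: vy ← 0.9·29.194 = 26.274
Arc 2: start y=0.000, vy=26.274 → t=5.357, apex=35.185, x_land=139.373, impact vy=-26.274
  bounce: vy ← 0.9·26.274 = 23.647
Arc 3: start y=0.000, vy=23.647 → t=4.821, apex=28.500, x_land=202.720, impact vy=-23.647
  bounce: vy ← 0.9·23.647 = 21.282
Arc 4: start y=0.000, vy=21.282 → t=4.339, apex=23.085, x_land=259.733, impact vy=-21.282
  bounce: vy ← 0.9·21.282 = 19.154
Arc 5: start y=0.000, vy=19.154 → t=3.905, apex=18.699, x_land=311.045, impact vy=-19.154
  bounce: vy ← 0.9·19.154 = 17.239
Arc 6: start y=0.000, vy=17.239 → t=3.514, apex=15.146, x_land=357.225, impact vy=-17.239
  bounce: vy ← 0.9·17.239 = 15.515
Arc 7: start y=0.000, vy=15.515 → t=3.163, apex=12.268, x_land=398.787, impact vy=-15.515
  bounce: vy ← 0.9·15.515 = 13.963

1 5.250 43.439 68.987
2 5.357 35.185 139.373
3 4.821 28.500 202.720
4 4.339 23.085 259.733
5 3.905 18.699 311.045
6 3.514 15.146 357.225
7 3.163 12.268 398.787
final: 398.787 13.963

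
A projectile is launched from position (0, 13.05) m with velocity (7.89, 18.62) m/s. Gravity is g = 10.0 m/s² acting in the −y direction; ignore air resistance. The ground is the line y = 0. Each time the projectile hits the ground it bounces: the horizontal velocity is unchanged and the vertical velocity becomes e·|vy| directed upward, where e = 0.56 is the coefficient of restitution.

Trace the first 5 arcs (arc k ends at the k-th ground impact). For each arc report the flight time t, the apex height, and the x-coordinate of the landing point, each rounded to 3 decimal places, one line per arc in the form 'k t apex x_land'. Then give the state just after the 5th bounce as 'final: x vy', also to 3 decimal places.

Arc 1: start y=13.050, vy=18.620 → t=4.327, apex=30.385, x_land=34.141, impact vy=-24.652
  bounce: vy ← 0.56·24.652 = 13.805
Arc 2: start y=0.000, vy=13.805 → t=2.761, apex=9.529, x_land=55.926, impact vy=-13.805
  bounce: vy ← 0.56·13.805 = 7.731
Arc 3: start y=0.000, vy=7.731 → t=1.546, apex=2.988, x_land=68.125, impact vy=-7.731
  bounce: vy ← 0.56·7.731 = 4.329
Arc 4: start y=0.000, vy=4.329 → t=0.866, apex=0.937, x_land=74.956, impact vy=-4.329
  bounce: vy ← 0.56·4.329 = 2.424
Arc 5: start y=0.000, vy=2.424 → t=0.485, apex=0.294, x_land=78.782, impact vy=-2.424
  bounce: vy ← 0.56·2.424 = 1.358

1 4.327 30.385 34.141
2 2.761 9.529 55.926
3 1.546 2.988 68.125
4 0.866 0.937 74.956
5 0.485 0.294 78.782
final: 78.782 1.358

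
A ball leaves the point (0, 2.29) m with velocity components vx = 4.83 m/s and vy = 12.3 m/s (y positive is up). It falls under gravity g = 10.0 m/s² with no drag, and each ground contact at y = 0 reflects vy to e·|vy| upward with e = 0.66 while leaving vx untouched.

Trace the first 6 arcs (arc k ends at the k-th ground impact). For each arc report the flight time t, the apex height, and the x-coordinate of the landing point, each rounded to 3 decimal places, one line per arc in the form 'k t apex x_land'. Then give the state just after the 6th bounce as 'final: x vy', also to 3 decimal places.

1 2.634 9.855 12.722
2 1.853 4.293 21.672
3 1.223 1.870 27.580
4 0.807 0.815 31.479
5 0.533 0.355 34.052
6 0.352 0.155 35.750
final: 35.750 1.160

Arc 1: start y=2.290, vy=12.300 → t=2.634, apex=9.855, x_land=12.722, impact vy=-14.039
  bounce: vy ← 0.66·14.039 = 9.266
Arc 2: start y=0.000, vy=9.266 → t=1.853, apex=4.293, x_land=21.672, impact vy=-9.266
  bounce: vy ← 0.66·9.266 = 6.115
Arc 3: start y=0.000, vy=6.115 → t=1.223, apex=1.870, x_land=27.580, impact vy=-6.115
  bounce: vy ← 0.66·6.115 = 4.036
Arc 4: start y=0.000, vy=4.036 → t=0.807, apex=0.815, x_land=31.479, impact vy=-4.036
  bounce: vy ← 0.66·4.036 = 2.664
Arc 5: start y=0.000, vy=2.664 → t=0.533, apex=0.355, x_land=34.052, impact vy=-2.664
  bounce: vy ← 0.66·2.664 = 1.758
Arc 6: start y=0.000, vy=1.758 → t=0.352, apex=0.155, x_land=35.750, impact vy=-1.758
  bounce: vy ← 0.66·1.758 = 1.160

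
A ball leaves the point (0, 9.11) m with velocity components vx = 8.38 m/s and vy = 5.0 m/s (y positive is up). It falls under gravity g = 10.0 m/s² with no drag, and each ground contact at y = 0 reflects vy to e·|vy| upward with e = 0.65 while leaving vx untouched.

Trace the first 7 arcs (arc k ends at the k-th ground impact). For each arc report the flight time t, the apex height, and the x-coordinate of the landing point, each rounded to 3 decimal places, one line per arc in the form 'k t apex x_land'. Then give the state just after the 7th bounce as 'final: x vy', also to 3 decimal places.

1 1.939 10.360 16.253
2 1.871 4.377 31.934
3 1.216 1.849 42.127
4 0.791 0.781 48.752
5 0.514 0.330 53.059
6 0.334 0.139 55.858
7 0.217 0.059 57.677
final: 57.677 0.706

Arc 1: start y=9.110, vy=5.000 → t=1.939, apex=10.360, x_land=16.253, impact vy=-14.394
  bounce: vy ← 0.65·14.394 = 9.356
Arc 2: start y=0.000, vy=9.356 → t=1.871, apex=4.377, x_land=31.934, impact vy=-9.356
  bounce: vy ← 0.65·9.356 = 6.082
Arc 3: start y=0.000, vy=6.082 → t=1.216, apex=1.849, x_land=42.127, impact vy=-6.082
  bounce: vy ← 0.65·6.082 = 3.953
Arc 4: start y=0.000, vy=3.953 → t=0.791, apex=0.781, x_land=48.752, impact vy=-3.953
  bounce: vy ← 0.65·3.953 = 2.569
Arc 5: start y=0.000, vy=2.569 → t=0.514, apex=0.330, x_land=53.059, impact vy=-2.569
  bounce: vy ← 0.65·2.569 = 1.670
Arc 6: start y=0.000, vy=1.670 → t=0.334, apex=0.139, x_land=55.858, impact vy=-1.670
  bounce: vy ← 0.65·1.670 = 1.086
Arc 7: start y=0.000, vy=1.086 → t=0.217, apex=0.059, x_land=57.677, impact vy=-1.086
  bounce: vy ← 0.65·1.086 = 0.706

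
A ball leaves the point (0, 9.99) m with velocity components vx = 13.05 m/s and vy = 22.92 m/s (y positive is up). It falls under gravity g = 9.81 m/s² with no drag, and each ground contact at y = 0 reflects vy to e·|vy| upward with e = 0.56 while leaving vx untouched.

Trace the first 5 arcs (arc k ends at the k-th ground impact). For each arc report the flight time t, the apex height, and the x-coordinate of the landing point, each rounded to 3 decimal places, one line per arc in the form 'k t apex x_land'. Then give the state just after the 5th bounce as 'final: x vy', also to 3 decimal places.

1 5.074 36.765 66.218
2 3.066 11.530 106.233
3 1.717 3.616 128.642
4 0.962 1.134 141.191
5 0.538 0.356 148.218
final: 148.218 1.479

Arc 1: start y=9.990, vy=22.920 → t=5.074, apex=36.765, x_land=66.218, impact vy=-26.858
  bounce: vy ← 0.56·26.858 = 15.040
Arc 2: start y=0.000, vy=15.040 → t=3.066, apex=11.530, x_land=106.233, impact vy=-15.040
  bounce: vy ← 0.56·15.040 = 8.423
Arc 3: start y=0.000, vy=8.423 → t=1.717, apex=3.616, x_land=128.642, impact vy=-8.423
  bounce: vy ← 0.56·8.423 = 4.717
Arc 4: start y=0.000, vy=4.717 → t=0.962, apex=1.134, x_land=141.191, impact vy=-4.717
  bounce: vy ← 0.56·4.717 = 2.641
Arc 5: start y=0.000, vy=2.641 → t=0.538, apex=0.356, x_land=148.218, impact vy=-2.641
  bounce: vy ← 0.56·2.641 = 1.479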